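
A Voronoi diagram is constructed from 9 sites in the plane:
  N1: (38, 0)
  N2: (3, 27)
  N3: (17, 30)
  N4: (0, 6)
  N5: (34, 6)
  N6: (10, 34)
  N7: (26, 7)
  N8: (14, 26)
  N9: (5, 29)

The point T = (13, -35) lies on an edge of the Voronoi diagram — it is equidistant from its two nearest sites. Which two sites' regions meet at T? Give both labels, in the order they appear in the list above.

Squared distances from T to each site:
|TN1|² = (13−38)² + (-35−0)² = 625 + 1225 = 1850
|TN2|² = (13−3)² + (-35−27)² = 100 + 3844 = 3944
|TN3|² = (13−17)² + (-35−30)² = 16 + 4225 = 4241
|TN4|² = (13−0)² + (-35−6)² = 169 + 1681 = 1850
|TN5|² = (13−34)² + (-35−6)² = 441 + 1681 = 2122
|TN6|² = (13−10)² + (-35−34)² = 9 + 4761 = 4770
|TN7|² = (13−26)² + (-35−7)² = 169 + 1764 = 1933
|TN8|² = (13−14)² + (-35−26)² = 1 + 3721 = 3722
|TN9|² = (13−5)² + (-35−29)² = 64 + 4096 = 4160
T is equidistant from N1 and N4 (both at squared distance 1850), and every other site is strictly farther — so T lies on the N1–N4 Voronoi edge.

N1 and N4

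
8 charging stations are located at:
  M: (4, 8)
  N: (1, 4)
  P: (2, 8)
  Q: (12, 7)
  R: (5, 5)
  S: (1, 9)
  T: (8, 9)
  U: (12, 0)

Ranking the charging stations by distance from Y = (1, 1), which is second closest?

Since √ is increasing, it suffices to compare squared distances:
|YM|² = 9 + 49 = 58
|YN|² = 0 + 9 = 9
|YP|² = 1 + 49 = 50
|YQ|² = 121 + 36 = 157
|YR|² = 16 + 16 = 32
|YS|² = 0 + 64 = 64
|YT|² = 49 + 64 = 113
|YU|² = 121 + 1 = 122
Sorted ascending: N, R, P, … — the second-nearest is R.

R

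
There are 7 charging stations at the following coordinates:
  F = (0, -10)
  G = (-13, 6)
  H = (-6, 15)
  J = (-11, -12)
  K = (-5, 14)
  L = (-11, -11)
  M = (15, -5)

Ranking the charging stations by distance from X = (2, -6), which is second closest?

M

Compare squared distances (the ordering matches that of the actual distances):
|XF|² = (2−0)² + (-6−(-10))² = 4 + 16 = 20
|XG|² = (2−(-13))² + (-6−6)² = 225 + 144 = 369
|XH|² = (2−(-6))² + (-6−15)² = 64 + 441 = 505
|XJ|² = (2−(-11))² + (-6−(-12))² = 169 + 36 = 205
|XK|² = (2−(-5))² + (-6−14)² = 49 + 400 = 449
|XL|² = (2−(-11))² + (-6−(-11))² = 169 + 25 = 194
|XM|² = (2−15)² + (-6−(-5))² = 169 + 1 = 170
Sorted ascending: F, M, L, … — the second-nearest is M.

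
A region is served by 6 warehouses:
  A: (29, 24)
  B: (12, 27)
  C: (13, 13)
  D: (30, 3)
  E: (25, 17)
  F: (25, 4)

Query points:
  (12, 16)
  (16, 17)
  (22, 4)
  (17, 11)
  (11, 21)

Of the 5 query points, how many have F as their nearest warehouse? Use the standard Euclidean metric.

1

(12, 16) — d² to each: A:353, B:121, C:10, D:493, E:170, F:313 → nearest is C
(16, 17) — d² to each: A:218, B:116, C:25, D:392, E:81, F:250 → nearest is C
(22, 4) — d² to each: A:449, B:629, C:162, D:65, E:178, F:9 → nearest is F
(17, 11) — d² to each: A:313, B:281, C:20, D:233, E:100, F:113 → nearest is C
(11, 21) — d² to each: A:333, B:37, C:68, D:685, E:212, F:485 → nearest is B
1 of the 5 points has F as nearest.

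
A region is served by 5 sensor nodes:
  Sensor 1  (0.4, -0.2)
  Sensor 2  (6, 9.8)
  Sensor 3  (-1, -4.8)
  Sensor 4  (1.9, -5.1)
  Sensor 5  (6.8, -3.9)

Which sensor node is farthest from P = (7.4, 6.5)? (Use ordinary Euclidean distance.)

Squared Euclidean distances:
d²(P, Sensor 1) = (7.4−0.4)² + (6.5−(-0.2))² = 49 + 44.89 = 93.89
d²(P, Sensor 2) = (7.4−6)² + (6.5−9.8)² = 1.96 + 10.89 = 12.85
d²(P, Sensor 3) = (7.4−(-1))² + (6.5−(-4.8))² = 70.56 + 127.69 = 198.25
d²(P, Sensor 4) = (7.4−1.9)² + (6.5−(-5.1))² = 30.25 + 134.56 = 164.81
d²(P, Sensor 5) = (7.4−6.8)² + (6.5−(-3.9))² = 0.36 + 108.16 = 108.52
The largest is to Sensor 3.

Sensor 3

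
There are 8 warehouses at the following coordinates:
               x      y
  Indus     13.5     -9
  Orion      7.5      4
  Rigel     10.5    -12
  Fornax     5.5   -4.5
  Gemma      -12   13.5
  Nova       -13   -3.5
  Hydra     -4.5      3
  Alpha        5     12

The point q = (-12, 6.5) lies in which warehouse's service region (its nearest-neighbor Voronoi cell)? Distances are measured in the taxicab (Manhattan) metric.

d(q, Indus) = 25.5 + 15.5 = 41
d(q, Orion) = 19.5 + 2.5 = 22
d(q, Rigel) = 22.5 + 18.5 = 41
d(q, Fornax) = 17.5 + 11 = 28.5
d(q, Gemma) = 0 + 7 = 7
d(q, Nova) = 1 + 10 = 11
d(q, Hydra) = 7.5 + 3.5 = 11
d(q, Alpha) = 17 + 5.5 = 22.5
Minimum is at Gemma.

Gemma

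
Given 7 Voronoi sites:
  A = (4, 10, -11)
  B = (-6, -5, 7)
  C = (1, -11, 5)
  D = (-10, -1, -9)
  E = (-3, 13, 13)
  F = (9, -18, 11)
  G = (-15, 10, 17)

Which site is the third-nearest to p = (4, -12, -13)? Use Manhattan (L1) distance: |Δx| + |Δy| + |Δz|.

d(p,A) = |4−4| + |-12−10| + |-13−(-11)| = 0 + 22 + 2 = 24
d(p,B) = |4−(-6)| + |-12−(-5)| + |-13−7| = 10 + 7 + 20 = 37
d(p,C) = |4−1| + |-12−(-11)| + |-13−5| = 3 + 1 + 18 = 22
d(p,D) = |4−(-10)| + |-12−(-1)| + |-13−(-9)| = 14 + 11 + 4 = 29
d(p,E) = |4−(-3)| + |-12−13| + |-13−13| = 7 + 25 + 26 = 58
d(p,F) = |4−9| + |-12−(-18)| + |-13−11| = 5 + 6 + 24 = 35
d(p,G) = |4−(-15)| + |-12−10| + |-13−17| = 19 + 22 + 30 = 71
Sorted ascending: C, A, D, F, … — the third-nearest is D.

D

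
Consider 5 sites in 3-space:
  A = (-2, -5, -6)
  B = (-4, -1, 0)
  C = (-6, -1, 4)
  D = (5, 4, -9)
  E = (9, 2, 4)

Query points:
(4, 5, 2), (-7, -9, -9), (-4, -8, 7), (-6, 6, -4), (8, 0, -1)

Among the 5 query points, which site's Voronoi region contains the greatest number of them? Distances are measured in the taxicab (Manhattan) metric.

E

(4, 5, 2) — d to each: A:24, B:16, C:18, D:13, E:10 → nearest is E
(-7, -9, -9) — d to each: A:12, B:20, C:22, D:25, E:40 → nearest is A
(-4, -8, 7) — d to each: A:18, B:14, C:12, D:37, E:26 → nearest is C
(-6, 6, -4) — d to each: A:17, B:13, C:15, D:18, E:27 → nearest is B
(8, 0, -1) — d to each: A:20, B:14, C:20, D:15, E:8 → nearest is E
Tally — A:1, B:1, C:1, E:2. E captures the most (2).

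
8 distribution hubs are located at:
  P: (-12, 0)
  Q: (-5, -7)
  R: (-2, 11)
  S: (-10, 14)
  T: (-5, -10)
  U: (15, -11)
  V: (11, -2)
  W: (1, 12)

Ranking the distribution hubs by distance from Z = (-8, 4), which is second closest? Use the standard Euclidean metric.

Compare squared distances (the ordering matches that of the actual distances):
|ZP|² = (-8−(-12))² + (4−0)² = 16 + 16 = 32
|ZQ|² = (-8−(-5))² + (4−(-7))² = 9 + 121 = 130
|ZR|² = (-8−(-2))² + (4−11)² = 36 + 49 = 85
|ZS|² = (-8−(-10))² + (4−14)² = 4 + 100 = 104
|ZT|² = (-8−(-5))² + (4−(-10))² = 9 + 196 = 205
|ZU|² = (-8−15)² + (4−(-11))² = 529 + 225 = 754
|ZV|² = (-8−11)² + (4−(-2))² = 361 + 36 = 397
|ZW|² = (-8−1)² + (4−12)² = 81 + 64 = 145
Sorted ascending: P, R, S, … — the second-nearest is R.

R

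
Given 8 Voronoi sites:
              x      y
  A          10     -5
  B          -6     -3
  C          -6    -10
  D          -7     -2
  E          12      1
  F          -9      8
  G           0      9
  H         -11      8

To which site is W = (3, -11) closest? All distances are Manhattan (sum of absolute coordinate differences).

d(W,A) = 7 + 6 = 13
d(W,B) = 9 + 8 = 17
d(W,C) = 9 + 1 = 10
d(W,D) = 10 + 9 = 19
d(W,E) = 9 + 12 = 21
d(W,F) = 12 + 19 = 31
d(W,G) = 3 + 20 = 23
d(W,H) = 14 + 19 = 33
Minimum is at C.

C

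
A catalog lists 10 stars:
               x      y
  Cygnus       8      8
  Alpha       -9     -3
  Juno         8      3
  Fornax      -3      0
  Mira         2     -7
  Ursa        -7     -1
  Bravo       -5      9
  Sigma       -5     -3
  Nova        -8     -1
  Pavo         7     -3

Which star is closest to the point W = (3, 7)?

Compare squared distances (the ordering matches that of the actual distances):
d²(W, Cygnus) = (3−8)² + (7−8)² = 25 + 1 = 26
d²(W, Alpha) = (3−(-9))² + (7−(-3))² = 144 + 100 = 244
d²(W, Juno) = (3−8)² + (7−3)² = 25 + 16 = 41
d²(W, Fornax) = (3−(-3))² + (7−0)² = 36 + 49 = 85
d²(W, Mira) = (3−2)² + (7−(-7))² = 1 + 196 = 197
d²(W, Ursa) = (3−(-7))² + (7−(-1))² = 100 + 64 = 164
d²(W, Bravo) = (3−(-5))² + (7−9)² = 64 + 4 = 68
d²(W, Sigma) = (3−(-5))² + (7−(-3))² = 64 + 100 = 164
d²(W, Nova) = (3−(-8))² + (7−(-1))² = 121 + 64 = 185
d²(W, Pavo) = (3−7)² + (7−(-3))² = 16 + 100 = 116
The smallest is to Cygnus, so W lies in the Voronoi region of Cygnus.

Cygnus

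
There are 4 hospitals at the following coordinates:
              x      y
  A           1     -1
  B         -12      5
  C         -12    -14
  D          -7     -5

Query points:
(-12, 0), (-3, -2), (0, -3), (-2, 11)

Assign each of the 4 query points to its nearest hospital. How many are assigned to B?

(-12, 0) — d² to each: A:170, B:25, C:196, D:50 → nearest is B
(-3, -2) — d² to each: A:17, B:130, C:225, D:25 → nearest is A
(0, -3) — d² to each: A:5, B:208, C:265, D:53 → nearest is A
(-2, 11) — d² to each: A:153, B:136, C:725, D:281 → nearest is B
2 of the 4 points have B as nearest.

2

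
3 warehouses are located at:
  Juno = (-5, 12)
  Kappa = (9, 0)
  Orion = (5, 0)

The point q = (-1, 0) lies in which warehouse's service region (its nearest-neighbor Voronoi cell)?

Compare squared distances (the ordering matches that of the actual distances):
d²(q, Juno) = (-1−(-5))² + (0−12)² = 16 + 144 = 160
d²(q, Kappa) = (-1−9)² + (0−0)² = 100 + 0 = 100
d²(q, Orion) = (-1−5)² + (0−0)² = 36 + 0 = 36
The smallest is to Orion, so q lies in the Voronoi region of Orion.

Orion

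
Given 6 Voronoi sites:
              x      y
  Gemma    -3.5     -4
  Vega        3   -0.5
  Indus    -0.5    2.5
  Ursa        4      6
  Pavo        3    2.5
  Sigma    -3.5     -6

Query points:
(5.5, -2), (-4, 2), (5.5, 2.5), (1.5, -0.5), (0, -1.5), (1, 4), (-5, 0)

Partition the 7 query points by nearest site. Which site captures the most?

Vega

(5.5, -2) — d² to each: Gemma:85, Vega:8.5, Indus:56.25, Ursa:66.25, Pavo:26.5, Sigma:97 → nearest is Vega
(-4, 2) — d² to each: Gemma:36.25, Vega:55.25, Indus:12.5, Ursa:80, Pavo:49.25, Sigma:64.25 → nearest is Indus
(5.5, 2.5) — d² to each: Gemma:123.25, Vega:15.25, Indus:36, Ursa:14.5, Pavo:6.25, Sigma:153.25 → nearest is Pavo
(1.5, -0.5) — d² to each: Gemma:37.25, Vega:2.25, Indus:13, Ursa:48.5, Pavo:11.25, Sigma:55.25 → nearest is Vega
(0, -1.5) — d² to each: Gemma:18.5, Vega:10, Indus:16.25, Ursa:72.25, Pavo:25, Sigma:32.5 → nearest is Vega
(1, 4) — d² to each: Gemma:84.25, Vega:24.25, Indus:4.5, Ursa:13, Pavo:6.25, Sigma:120.25 → nearest is Indus
(-5, 0) — d² to each: Gemma:18.25, Vega:64.25, Indus:26.5, Ursa:117, Pavo:70.25, Sigma:38.25 → nearest is Gemma
Tally — Gemma:1, Vega:3, Indus:2, Pavo:1. Vega captures the most (3).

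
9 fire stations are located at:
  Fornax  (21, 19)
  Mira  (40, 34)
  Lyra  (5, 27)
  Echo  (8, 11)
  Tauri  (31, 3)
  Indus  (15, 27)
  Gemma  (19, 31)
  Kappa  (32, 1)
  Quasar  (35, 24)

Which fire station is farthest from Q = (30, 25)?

Echo

Since √ is increasing, it suffices to compare squared distances:
d²(Q, Fornax) = (30−21)² + (25−19)² = 81 + 36 = 117
d²(Q, Mira) = (30−40)² + (25−34)² = 100 + 81 = 181
d²(Q, Lyra) = (30−5)² + (25−27)² = 625 + 4 = 629
d²(Q, Echo) = (30−8)² + (25−11)² = 484 + 196 = 680
d²(Q, Tauri) = (30−31)² + (25−3)² = 1 + 484 = 485
d²(Q, Indus) = (30−15)² + (25−27)² = 225 + 4 = 229
d²(Q, Gemma) = (30−19)² + (25−31)² = 121 + 36 = 157
d²(Q, Kappa) = (30−32)² + (25−1)² = 4 + 576 = 580
d²(Q, Quasar) = (30−35)² + (25−24)² = 25 + 1 = 26
The largest is to Echo.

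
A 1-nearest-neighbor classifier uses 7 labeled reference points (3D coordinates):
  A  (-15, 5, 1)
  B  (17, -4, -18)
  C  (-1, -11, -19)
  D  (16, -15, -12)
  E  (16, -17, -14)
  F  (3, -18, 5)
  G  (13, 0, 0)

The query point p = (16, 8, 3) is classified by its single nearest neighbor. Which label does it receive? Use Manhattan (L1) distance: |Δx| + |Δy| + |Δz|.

d(p,A) = 31 + 3 + 2 = 36
d(p,B) = 1 + 12 + 21 = 34
d(p,C) = 17 + 19 + 22 = 58
d(p,D) = 0 + 23 + 15 = 38
d(p,E) = 0 + 25 + 17 = 42
d(p,F) = 13 + 26 + 2 = 41
d(p,G) = 3 + 8 + 3 = 14
The smallest is to G, so p lies in the Voronoi region of G.

G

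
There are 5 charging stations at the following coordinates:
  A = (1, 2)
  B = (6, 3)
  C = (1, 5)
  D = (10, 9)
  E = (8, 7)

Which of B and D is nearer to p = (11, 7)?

Compare squared distances:
|pB|² = (11−6)² + (7−3)² = 25 + 16 = 41
|pD|² = (11−10)² + (7−9)² = 1 + 4 = 5
41 > 5, so D is closer.

D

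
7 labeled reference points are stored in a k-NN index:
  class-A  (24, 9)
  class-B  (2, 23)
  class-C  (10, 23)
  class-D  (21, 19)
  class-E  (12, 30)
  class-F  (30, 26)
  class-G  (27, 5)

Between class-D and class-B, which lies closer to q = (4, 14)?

class-B

Compare squared distances:
d²(q, class-D) = (4−21)² + (14−19)² = 289 + 25 = 314
d²(q, class-B) = (4−2)² + (14−23)² = 4 + 81 = 85
314 > 85, so class-B is closer.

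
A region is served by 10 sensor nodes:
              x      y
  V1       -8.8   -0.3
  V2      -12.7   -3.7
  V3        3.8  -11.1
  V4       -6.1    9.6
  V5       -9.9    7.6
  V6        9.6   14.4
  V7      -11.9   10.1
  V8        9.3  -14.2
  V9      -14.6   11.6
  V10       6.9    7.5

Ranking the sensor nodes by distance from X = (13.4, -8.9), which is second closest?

Squared Euclidean distances:
|XV1|² = (13.4−(-8.8))² + (-8.9−(-0.3))² = 492.84 + 73.96 = 566.8
|XV2|² = (13.4−(-12.7))² + (-8.9−(-3.7))² = 681.21 + 27.04 = 708.25
|XV3|² = (13.4−3.8)² + (-8.9−(-11.1))² = 92.16 + 4.84 = 97
|XV4|² = (13.4−(-6.1))² + (-8.9−9.6)² = 380.25 + 342.25 = 722.5
|XV5|² = (13.4−(-9.9))² + (-8.9−7.6)² = 542.89 + 272.25 = 815.14
|XV6|² = (13.4−9.6)² + (-8.9−14.4)² = 14.44 + 542.89 = 557.33
|XV7|² = (13.4−(-11.9))² + (-8.9−10.1)² = 640.09 + 361 = 1001.09
|XV8|² = (13.4−9.3)² + (-8.9−(-14.2))² = 16.81 + 28.09 = 44.9
|XV9|² = (13.4−(-14.6))² + (-8.9−11.6)² = 784 + 420.25 = 1204.25
d²(X, V10) = (13.4−6.9)² + (-8.9−7.5)² = 42.25 + 268.96 = 311.21
Sorted ascending: V8, V3, V10, … — the second-nearest is V3.

V3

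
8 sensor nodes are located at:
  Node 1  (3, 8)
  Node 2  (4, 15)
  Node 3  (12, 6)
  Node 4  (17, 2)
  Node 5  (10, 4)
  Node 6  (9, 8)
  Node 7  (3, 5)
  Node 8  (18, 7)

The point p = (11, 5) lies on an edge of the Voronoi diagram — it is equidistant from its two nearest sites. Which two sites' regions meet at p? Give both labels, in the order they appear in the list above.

Node 3 and Node 5

Squared distances from p to each site:
d²(p, Node 1) = (11−3)² + (5−8)² = 64 + 9 = 73
d²(p, Node 2) = (11−4)² + (5−15)² = 49 + 100 = 149
d²(p, Node 3) = (11−12)² + (5−6)² = 1 + 1 = 2
d²(p, Node 4) = (11−17)² + (5−2)² = 36 + 9 = 45
d²(p, Node 5) = (11−10)² + (5−4)² = 1 + 1 = 2
d²(p, Node 6) = (11−9)² + (5−8)² = 4 + 9 = 13
d²(p, Node 7) = (11−3)² + (5−5)² = 64 + 0 = 64
d²(p, Node 8) = (11−18)² + (5−7)² = 49 + 4 = 53
p is equidistant from Node 3 and Node 5 (both at squared distance 2), and every other site is strictly farther — so p lies on the Node 3–Node 5 Voronoi edge.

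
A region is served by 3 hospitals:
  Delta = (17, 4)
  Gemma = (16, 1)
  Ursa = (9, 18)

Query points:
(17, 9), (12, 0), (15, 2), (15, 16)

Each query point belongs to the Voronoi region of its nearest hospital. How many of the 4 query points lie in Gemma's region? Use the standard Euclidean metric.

2

(17, 9) — d² to each: Delta:25, Gemma:65, Ursa:145 → nearest is Delta
(12, 0) — d² to each: Delta:41, Gemma:17, Ursa:333 → nearest is Gemma
(15, 2) — d² to each: Delta:8, Gemma:2, Ursa:292 → nearest is Gemma
(15, 16) — d² to each: Delta:148, Gemma:226, Ursa:40 → nearest is Ursa
2 of the 4 points have Gemma as nearest.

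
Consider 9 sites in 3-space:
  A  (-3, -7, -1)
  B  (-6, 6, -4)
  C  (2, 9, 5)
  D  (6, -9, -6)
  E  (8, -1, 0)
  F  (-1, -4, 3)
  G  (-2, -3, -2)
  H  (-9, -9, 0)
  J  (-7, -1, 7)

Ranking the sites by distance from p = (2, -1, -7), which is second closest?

Squared Euclidean distances:
|pA|² = 25 + 36 + 36 = 97
|pB|² = 64 + 49 + 9 = 122
|pC|² = 0 + 100 + 144 = 244
|pD|² = 16 + 64 + 1 = 81
|pE|² = 36 + 0 + 49 = 85
|pF|² = 9 + 9 + 100 = 118
|pG|² = 16 + 4 + 25 = 45
|pH|² = 121 + 64 + 49 = 234
|pJ|² = 81 + 0 + 196 = 277
Sorted ascending: G, D, E, … — the second-nearest is D.

D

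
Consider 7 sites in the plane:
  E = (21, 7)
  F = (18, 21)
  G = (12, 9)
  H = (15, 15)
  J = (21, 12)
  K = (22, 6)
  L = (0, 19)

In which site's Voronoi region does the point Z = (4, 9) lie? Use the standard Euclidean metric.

Since √ is increasing, it suffices to compare squared distances:
|ZE|² = (4−21)² + (9−7)² = 289 + 4 = 293
|ZF|² = (4−18)² + (9−21)² = 196 + 144 = 340
|ZG|² = (4−12)² + (9−9)² = 64 + 0 = 64
|ZH|² = (4−15)² + (9−15)² = 121 + 36 = 157
|ZJ|² = (4−21)² + (9−12)² = 289 + 9 = 298
|ZK|² = (4−22)² + (9−6)² = 324 + 9 = 333
|ZL|² = (4−0)² + (9−19)² = 16 + 100 = 116
G is nearest.

G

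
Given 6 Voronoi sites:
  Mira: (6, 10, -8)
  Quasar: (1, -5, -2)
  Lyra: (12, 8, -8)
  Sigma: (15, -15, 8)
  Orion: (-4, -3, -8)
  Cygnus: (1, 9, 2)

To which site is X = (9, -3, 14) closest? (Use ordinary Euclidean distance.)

Sigma

Since √ is increasing, it suffices to compare squared distances:
d²(X, Mira) = (9−6)² + (-3−10)² + (14−(-8))² = 9 + 169 + 484 = 662
d²(X, Quasar) = (9−1)² + (-3−(-5))² + (14−(-2))² = 64 + 4 + 256 = 324
d²(X, Lyra) = (9−12)² + (-3−8)² + (14−(-8))² = 9 + 121 + 484 = 614
d²(X, Sigma) = (9−15)² + (-3−(-15))² + (14−8)² = 36 + 144 + 36 = 216
d²(X, Orion) = (9−(-4))² + (-3−(-3))² + (14−(-8))² = 169 + 0 + 484 = 653
d²(X, Cygnus) = (9−1)² + (-3−9)² + (14−2)² = 64 + 144 + 144 = 352
Minimum is at Sigma.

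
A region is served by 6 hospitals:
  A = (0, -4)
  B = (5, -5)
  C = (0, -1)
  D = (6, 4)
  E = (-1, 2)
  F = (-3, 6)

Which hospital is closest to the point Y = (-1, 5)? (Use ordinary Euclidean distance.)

F

Squared Euclidean distances:
|YA|² = (-1−0)² + (5−(-4))² = 1 + 81 = 82
|YB|² = (-1−5)² + (5−(-5))² = 36 + 100 = 136
|YC|² = (-1−0)² + (5−(-1))² = 1 + 36 = 37
|YD|² = (-1−6)² + (5−4)² = 49 + 1 = 50
|YE|² = (-1−(-1))² + (5−2)² = 0 + 9 = 9
|YF|² = (-1−(-3))² + (5−6)² = 4 + 1 = 5
The smallest is to F, so Y lies in the Voronoi region of F.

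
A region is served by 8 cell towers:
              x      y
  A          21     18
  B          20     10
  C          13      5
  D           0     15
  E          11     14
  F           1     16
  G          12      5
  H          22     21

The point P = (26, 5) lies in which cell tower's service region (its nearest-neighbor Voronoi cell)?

B

Squared Euclidean distances:
|PA|² = 25 + 169 = 194
|PB|² = 36 + 25 = 61
|PC|² = 169 + 0 = 169
|PD|² = 676 + 100 = 776
|PE|² = 225 + 81 = 306
|PF|² = 625 + 121 = 746
|PG|² = 196 + 0 = 196
|PH|² = 16 + 256 = 272
B is nearest.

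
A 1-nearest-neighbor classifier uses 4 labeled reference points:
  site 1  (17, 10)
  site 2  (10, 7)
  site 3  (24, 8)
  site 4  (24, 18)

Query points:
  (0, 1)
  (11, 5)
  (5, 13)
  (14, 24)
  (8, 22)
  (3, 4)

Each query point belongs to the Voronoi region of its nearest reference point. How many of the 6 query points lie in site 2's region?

4

(0, 1) — d² to each: site 1:370, site 2:136, site 3:625, site 4:865 → nearest is site 2
(11, 5) — d² to each: site 1:61, site 2:5, site 3:178, site 4:338 → nearest is site 2
(5, 13) — d² to each: site 1:153, site 2:61, site 3:386, site 4:386 → nearest is site 2
(14, 24) — d² to each: site 1:205, site 2:305, site 3:356, site 4:136 → nearest is site 4
(8, 22) — d² to each: site 1:225, site 2:229, site 3:452, site 4:272 → nearest is site 1
(3, 4) — d² to each: site 1:232, site 2:58, site 3:457, site 4:637 → nearest is site 2
4 of the 6 points have site 2 as nearest.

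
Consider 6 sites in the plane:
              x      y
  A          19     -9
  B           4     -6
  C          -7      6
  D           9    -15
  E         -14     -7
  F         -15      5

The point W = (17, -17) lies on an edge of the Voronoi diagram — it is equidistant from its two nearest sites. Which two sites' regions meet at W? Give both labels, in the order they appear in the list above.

Squared distances from W to each site:
|WA|² = (17−19)² + (-17−(-9))² = 4 + 64 = 68
|WB|² = (17−4)² + (-17−(-6))² = 169 + 121 = 290
|WC|² = (17−(-7))² + (-17−6)² = 576 + 529 = 1105
|WD|² = (17−9)² + (-17−(-15))² = 64 + 4 = 68
|WE|² = (17−(-14))² + (-17−(-7))² = 961 + 100 = 1061
|WF|² = (17−(-15))² + (-17−5)² = 1024 + 484 = 1508
W is equidistant from A and D (both at squared distance 68), and every other site is strictly farther — so W lies on the A–D Voronoi edge.

A and D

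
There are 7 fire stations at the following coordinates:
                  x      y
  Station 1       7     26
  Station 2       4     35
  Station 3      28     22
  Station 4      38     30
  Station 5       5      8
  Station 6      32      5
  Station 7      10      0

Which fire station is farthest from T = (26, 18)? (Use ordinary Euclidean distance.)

Station 2

Compare squared distances (the ordering matches that of the actual distances):
d²(T, Station 1) = (26−7)² + (18−26)² = 361 + 64 = 425
d²(T, Station 2) = (26−4)² + (18−35)² = 484 + 289 = 773
d²(T, Station 3) = (26−28)² + (18−22)² = 4 + 16 = 20
d²(T, Station 4) = (26−38)² + (18−30)² = 144 + 144 = 288
d²(T, Station 5) = (26−5)² + (18−8)² = 441 + 100 = 541
d²(T, Station 6) = (26−32)² + (18−5)² = 36 + 169 = 205
d²(T, Station 7) = (26−10)² + (18−0)² = 256 + 324 = 580
The largest is to Station 2.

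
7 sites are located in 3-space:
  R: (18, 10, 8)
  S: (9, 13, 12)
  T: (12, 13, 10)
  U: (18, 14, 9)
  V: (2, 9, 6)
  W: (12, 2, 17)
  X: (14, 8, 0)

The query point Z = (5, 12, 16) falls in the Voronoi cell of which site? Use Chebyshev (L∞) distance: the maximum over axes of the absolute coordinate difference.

S

d(Z,R) = max(13, 2, 8) = 13
d(Z,S) = max(4, 1, 4) = 4
d(Z,T) = max(7, 1, 6) = 7
d(Z,U) = max(13, 2, 7) = 13
d(Z,V) = max(3, 3, 10) = 10
d(Z,W) = max(7, 10, 1) = 10
d(Z,X) = max(9, 4, 16) = 16
S is nearest.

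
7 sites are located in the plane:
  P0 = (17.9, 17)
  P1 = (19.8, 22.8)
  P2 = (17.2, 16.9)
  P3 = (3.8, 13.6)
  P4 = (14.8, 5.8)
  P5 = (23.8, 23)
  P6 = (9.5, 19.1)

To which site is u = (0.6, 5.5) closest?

P3

Since √ is increasing, it suffices to compare squared distances:
|uP0|² = (0.6−17.9)² + (5.5−17)² = 299.29 + 132.25 = 431.54
|uP1|² = (0.6−19.8)² + (5.5−22.8)² = 368.64 + 299.29 = 667.93
|uP2|² = (0.6−17.2)² + (5.5−16.9)² = 275.56 + 129.96 = 405.52
|uP3|² = (0.6−3.8)² + (5.5−13.6)² = 10.24 + 65.61 = 75.85
|uP4|² = (0.6−14.8)² + (5.5−5.8)² = 201.64 + 0.09 = 201.73
|uP5|² = (0.6−23.8)² + (5.5−23)² = 538.24 + 306.25 = 844.49
|uP6|² = (0.6−9.5)² + (5.5−19.1)² = 79.21 + 184.96 = 264.17
Minimum is at P3.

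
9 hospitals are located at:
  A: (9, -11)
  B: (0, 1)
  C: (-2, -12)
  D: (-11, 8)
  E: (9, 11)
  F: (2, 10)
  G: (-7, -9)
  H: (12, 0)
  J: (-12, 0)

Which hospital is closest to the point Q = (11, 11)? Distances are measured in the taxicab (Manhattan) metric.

d(Q,A) = |11−9| + |11−(-11)| = 2 + 22 = 24
d(Q,B) = |11−0| + |11−1| = 11 + 10 = 21
d(Q,C) = |11−(-2)| + |11−(-12)| = 13 + 23 = 36
d(Q,D) = |11−(-11)| + |11−8| = 22 + 3 = 25
d(Q,E) = |11−9| + |11−11| = 2 + 0 = 2
d(Q,F) = |11−2| + |11−10| = 9 + 1 = 10
d(Q,G) = |11−(-7)| + |11−(-9)| = 18 + 20 = 38
d(Q,H) = |11−12| + |11−0| = 1 + 11 = 12
d(Q,J) = |11−(-12)| + |11−0| = 23 + 11 = 34
The smallest is to E, so Q lies in the Voronoi region of E.

E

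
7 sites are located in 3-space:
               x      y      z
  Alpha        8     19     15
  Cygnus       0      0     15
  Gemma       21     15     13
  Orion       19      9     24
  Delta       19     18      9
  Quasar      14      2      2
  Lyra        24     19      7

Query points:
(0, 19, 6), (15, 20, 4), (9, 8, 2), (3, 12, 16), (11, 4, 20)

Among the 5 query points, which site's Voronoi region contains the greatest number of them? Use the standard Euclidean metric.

(0, 19, 6) — d² to each: Alpha:145, Cygnus:442, Gemma:506, Orion:785, Delta:371, Quasar:501, Lyra:577 → nearest is Alpha
(15, 20, 4) — d² to each: Alpha:171, Cygnus:746, Gemma:142, Orion:537, Delta:45, Quasar:329, Lyra:91 → nearest is Delta
(9, 8, 2) — d² to each: Alpha:291, Cygnus:314, Gemma:314, Orion:585, Delta:249, Quasar:61, Lyra:371 → nearest is Quasar
(3, 12, 16) — d² to each: Alpha:75, Cygnus:154, Gemma:342, Orion:329, Delta:341, Quasar:417, Lyra:571 → nearest is Alpha
(11, 4, 20) — d² to each: Alpha:259, Cygnus:162, Gemma:270, Orion:105, Delta:381, Quasar:337, Lyra:563 → nearest is Orion
Tally — Alpha:2, Orion:1, Delta:1, Quasar:1. Alpha captures the most (2).

Alpha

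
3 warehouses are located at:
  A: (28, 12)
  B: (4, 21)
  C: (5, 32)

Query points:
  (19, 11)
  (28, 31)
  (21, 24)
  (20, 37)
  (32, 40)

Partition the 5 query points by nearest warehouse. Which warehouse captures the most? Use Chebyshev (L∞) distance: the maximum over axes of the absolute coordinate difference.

(19, 11) — d to each: A:9, B:15, C:21 → nearest is A
(28, 31) — d to each: A:19, B:24, C:23 → nearest is A
(21, 24) — d to each: A:12, B:17, C:16 → nearest is A
(20, 37) — d to each: A:25, B:16, C:15 → nearest is C
(32, 40) — d to each: A:28, B:28, C:27 → nearest is C
Tally — A:3, C:2. A captures the most (3).

A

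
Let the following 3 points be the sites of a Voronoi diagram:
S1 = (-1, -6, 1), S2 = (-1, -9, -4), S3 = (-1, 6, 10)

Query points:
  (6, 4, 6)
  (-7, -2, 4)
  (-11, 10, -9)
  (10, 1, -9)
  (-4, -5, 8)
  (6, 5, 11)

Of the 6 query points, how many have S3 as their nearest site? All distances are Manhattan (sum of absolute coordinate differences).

(6, 4, 6) — d to each: S1:22, S2:30, S3:13 → nearest is S3
(-7, -2, 4) — d to each: S1:13, S2:21, S3:20 → nearest is S1
(-11, 10, -9) — d to each: S1:36, S2:34, S3:33 → nearest is S3
(10, 1, -9) — d to each: S1:28, S2:26, S3:35 → nearest is S2
(-4, -5, 8) — d to each: S1:11, S2:19, S3:16 → nearest is S1
(6, 5, 11) — d to each: S1:28, S2:36, S3:9 → nearest is S3
3 of the 6 points have S3 as nearest.

3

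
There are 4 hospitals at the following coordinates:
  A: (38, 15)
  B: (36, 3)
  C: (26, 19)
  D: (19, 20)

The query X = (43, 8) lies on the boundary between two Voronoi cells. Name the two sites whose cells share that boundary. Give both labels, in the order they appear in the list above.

Squared distances from X to each site:
|XA|² = (43−38)² + (8−15)² = 25 + 49 = 74
|XB|² = (43−36)² + (8−3)² = 49 + 25 = 74
|XC|² = (43−26)² + (8−19)² = 289 + 121 = 410
|XD|² = (43−19)² + (8−20)² = 576 + 144 = 720
X is equidistant from A and B (both at squared distance 74), and every other site is strictly farther — so X lies on the A–B Voronoi edge.

A and B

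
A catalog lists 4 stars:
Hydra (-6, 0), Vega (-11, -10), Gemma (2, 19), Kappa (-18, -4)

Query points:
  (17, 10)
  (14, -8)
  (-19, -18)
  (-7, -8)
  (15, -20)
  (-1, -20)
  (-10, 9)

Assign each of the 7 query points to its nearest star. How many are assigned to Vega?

(17, 10) — d² to each: Hydra:629, Vega:1184, Gemma:306, Kappa:1421 → nearest is Gemma
(14, -8) — d² to each: Hydra:464, Vega:629, Gemma:873, Kappa:1040 → nearest is Hydra
(-19, -18) — d² to each: Hydra:493, Vega:128, Gemma:1810, Kappa:197 → nearest is Vega
(-7, -8) — d² to each: Hydra:65, Vega:20, Gemma:810, Kappa:137 → nearest is Vega
(15, -20) — d² to each: Hydra:841, Vega:776, Gemma:1690, Kappa:1345 → nearest is Vega
(-1, -20) — d² to each: Hydra:425, Vega:200, Gemma:1530, Kappa:545 → nearest is Vega
(-10, 9) — d² to each: Hydra:97, Vega:362, Gemma:244, Kappa:233 → nearest is Hydra
4 of the 7 points have Vega as nearest.

4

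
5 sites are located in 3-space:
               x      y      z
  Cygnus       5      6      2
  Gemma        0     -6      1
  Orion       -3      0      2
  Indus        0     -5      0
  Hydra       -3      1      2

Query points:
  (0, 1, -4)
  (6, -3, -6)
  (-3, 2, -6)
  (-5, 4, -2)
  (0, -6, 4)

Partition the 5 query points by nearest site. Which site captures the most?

(0, 1, -4) — d² to each: Cygnus:86, Gemma:74, Orion:46, Indus:52, Hydra:45 → nearest is Hydra
(6, -3, -6) — d² to each: Cygnus:146, Gemma:94, Orion:154, Indus:76, Hydra:161 → nearest is Indus
(-3, 2, -6) — d² to each: Cygnus:144, Gemma:122, Orion:68, Indus:94, Hydra:65 → nearest is Hydra
(-5, 4, -2) — d² to each: Cygnus:120, Gemma:134, Orion:36, Indus:110, Hydra:29 → nearest is Hydra
(0, -6, 4) — d² to each: Cygnus:173, Gemma:9, Orion:49, Indus:17, Hydra:62 → nearest is Gemma
Tally — Gemma:1, Indus:1, Hydra:3. Hydra captures the most (3).

Hydra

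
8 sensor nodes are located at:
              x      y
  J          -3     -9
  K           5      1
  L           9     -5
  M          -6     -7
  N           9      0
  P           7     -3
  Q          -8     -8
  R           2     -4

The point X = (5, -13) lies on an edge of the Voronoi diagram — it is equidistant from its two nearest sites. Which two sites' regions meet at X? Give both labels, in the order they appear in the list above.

Squared distances from X to each site:
|XJ|² = 64 + 16 = 80
|XK|² = 0 + 196 = 196
|XL|² = 16 + 64 = 80
|XM|² = 121 + 36 = 157
|XN|² = 16 + 169 = 185
|XP|² = 4 + 100 = 104
|XQ|² = 169 + 25 = 194
|XR|² = 9 + 81 = 90
X is equidistant from J and L (both at squared distance 80), and every other site is strictly farther — so X lies on the J–L Voronoi edge.

J and L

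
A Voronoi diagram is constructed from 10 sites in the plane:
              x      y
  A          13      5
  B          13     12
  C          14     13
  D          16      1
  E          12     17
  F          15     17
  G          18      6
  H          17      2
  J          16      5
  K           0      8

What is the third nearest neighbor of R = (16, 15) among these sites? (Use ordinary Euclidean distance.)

B

Squared Euclidean distances:
|RA|² = 9 + 100 = 109
|RB|² = 9 + 9 = 18
|RC|² = 4 + 4 = 8
|RD|² = 0 + 196 = 196
|RE|² = 16 + 4 = 20
|RF|² = 1 + 4 = 5
|RG|² = 4 + 81 = 85
|RH|² = 1 + 169 = 170
|RJ|² = 0 + 100 = 100
|RK|² = 256 + 49 = 305
Sorted ascending: F, C, B, E, … — the third-nearest is B.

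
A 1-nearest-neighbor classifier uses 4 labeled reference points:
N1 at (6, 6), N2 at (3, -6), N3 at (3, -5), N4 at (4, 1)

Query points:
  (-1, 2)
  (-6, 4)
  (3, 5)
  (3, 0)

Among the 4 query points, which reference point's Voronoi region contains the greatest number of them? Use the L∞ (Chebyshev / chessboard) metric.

N4

(-1, 2) — d to each: N1:7, N2:8, N3:7, N4:5 → nearest is N4
(-6, 4) — d to each: N1:12, N2:10, N3:9, N4:10 → nearest is N3
(3, 5) — d to each: N1:3, N2:11, N3:10, N4:4 → nearest is N1
(3, 0) — d to each: N1:6, N2:6, N3:5, N4:1 → nearest is N4
Tally — N1:1, N3:1, N4:2. N4 captures the most (2).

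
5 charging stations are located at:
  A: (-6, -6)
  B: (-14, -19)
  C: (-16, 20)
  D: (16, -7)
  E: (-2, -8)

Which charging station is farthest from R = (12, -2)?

C

Squared Euclidean distances:
|RA|² = (12−(-6))² + (-2−(-6))² = 324 + 16 = 340
|RB|² = (12−(-14))² + (-2−(-19))² = 676 + 289 = 965
|RC|² = (12−(-16))² + (-2−20)² = 784 + 484 = 1268
|RD|² = (12−16)² + (-2−(-7))² = 16 + 25 = 41
|RE|² = (12−(-2))² + (-2−(-8))² = 196 + 36 = 232
The largest is to C.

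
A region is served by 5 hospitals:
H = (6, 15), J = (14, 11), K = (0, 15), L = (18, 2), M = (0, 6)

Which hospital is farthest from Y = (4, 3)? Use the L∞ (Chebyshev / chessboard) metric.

L

d(Y,H) = max(2, 12) = 12
d(Y,J) = max(10, 8) = 10
d(Y,K) = max(4, 12) = 12
d(Y,L) = max(14, 1) = 14
d(Y,M) = max(4, 3) = 4
The largest is to L.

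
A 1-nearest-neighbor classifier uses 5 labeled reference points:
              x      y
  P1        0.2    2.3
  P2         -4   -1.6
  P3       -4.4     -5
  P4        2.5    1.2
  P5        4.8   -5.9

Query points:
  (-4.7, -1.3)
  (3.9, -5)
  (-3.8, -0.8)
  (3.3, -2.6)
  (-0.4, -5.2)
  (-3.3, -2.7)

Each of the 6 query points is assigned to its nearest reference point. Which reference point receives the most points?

(-4.7, -1.3) — d² to each: P1:36.97, P2:0.58, P3:13.78, P4:58.09, P5:111.41 → nearest is P2
(3.9, -5) — d² to each: P1:66.98, P2:73.97, P3:68.89, P4:40.4, P5:1.62 → nearest is P5
(-3.8, -0.8) — d² to each: P1:25.61, P2:0.68, P3:18, P4:43.69, P5:99.97 → nearest is P2
(3.3, -2.6) — d² to each: P1:33.62, P2:54.29, P3:65.05, P4:15.08, P5:13.14 → nearest is P5
(-0.4, -5.2) — d² to each: P1:56.61, P2:25.92, P3:16.04, P4:49.37, P5:27.53 → nearest is P3
(-3.3, -2.7) — d² to each: P1:37.25, P2:1.7, P3:6.5, P4:48.85, P5:75.85 → nearest is P2
Tally — P2:3, P3:1, P5:2. P2 captures the most (3).

P2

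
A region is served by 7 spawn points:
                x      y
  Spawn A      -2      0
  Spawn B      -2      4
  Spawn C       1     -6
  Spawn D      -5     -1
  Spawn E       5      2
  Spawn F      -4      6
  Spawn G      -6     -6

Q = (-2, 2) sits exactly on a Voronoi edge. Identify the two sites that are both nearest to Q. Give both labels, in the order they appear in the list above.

Spawn A and Spawn B

Squared distances from Q to each site:
d²(Q, Spawn A) = (-2−(-2))² + (2−0)² = 0 + 4 = 4
d²(Q, Spawn B) = (-2−(-2))² + (2−4)² = 0 + 4 = 4
d²(Q, Spawn C) = (-2−1)² + (2−(-6))² = 9 + 64 = 73
d²(Q, Spawn D) = (-2−(-5))² + (2−(-1))² = 9 + 9 = 18
d²(Q, Spawn E) = (-2−5)² + (2−2)² = 49 + 0 = 49
d²(Q, Spawn F) = (-2−(-4))² + (2−6)² = 4 + 16 = 20
d²(Q, Spawn G) = (-2−(-6))² + (2−(-6))² = 16 + 64 = 80
Q is equidistant from Spawn A and Spawn B (both at squared distance 4), and every other site is strictly farther — so Q lies on the Spawn A–Spawn B Voronoi edge.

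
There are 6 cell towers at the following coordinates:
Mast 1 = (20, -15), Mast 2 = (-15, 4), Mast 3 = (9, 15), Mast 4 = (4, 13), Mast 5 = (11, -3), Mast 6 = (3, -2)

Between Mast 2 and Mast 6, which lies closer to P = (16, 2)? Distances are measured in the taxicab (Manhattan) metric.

Mast 6

d(P, Mast 2) = |16−(-15)| + |2−4| = 31 + 2 = 33
d(P, Mast 6) = |16−3| + |2−(-2)| = 13 + 4 = 17
33 > 17, so Mast 6 is closer.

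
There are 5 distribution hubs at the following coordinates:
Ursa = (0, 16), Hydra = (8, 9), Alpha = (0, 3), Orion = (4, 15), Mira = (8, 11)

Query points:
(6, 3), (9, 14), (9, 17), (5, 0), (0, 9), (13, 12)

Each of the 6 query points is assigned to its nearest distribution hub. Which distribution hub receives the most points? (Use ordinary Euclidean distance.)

(6, 3) — d² to each: Ursa:205, Hydra:40, Alpha:36, Orion:148, Mira:68 → nearest is Alpha
(9, 14) — d² to each: Ursa:85, Hydra:26, Alpha:202, Orion:26, Mira:10 → nearest is Mira
(9, 17) — d² to each: Ursa:82, Hydra:65, Alpha:277, Orion:29, Mira:37 → nearest is Orion
(5, 0) — d² to each: Ursa:281, Hydra:90, Alpha:34, Orion:226, Mira:130 → nearest is Alpha
(0, 9) — d² to each: Ursa:49, Hydra:64, Alpha:36, Orion:52, Mira:68 → nearest is Alpha
(13, 12) — d² to each: Ursa:185, Hydra:34, Alpha:250, Orion:90, Mira:26 → nearest is Mira
Tally — Alpha:3, Orion:1, Mira:2. Alpha captures the most (3).

Alpha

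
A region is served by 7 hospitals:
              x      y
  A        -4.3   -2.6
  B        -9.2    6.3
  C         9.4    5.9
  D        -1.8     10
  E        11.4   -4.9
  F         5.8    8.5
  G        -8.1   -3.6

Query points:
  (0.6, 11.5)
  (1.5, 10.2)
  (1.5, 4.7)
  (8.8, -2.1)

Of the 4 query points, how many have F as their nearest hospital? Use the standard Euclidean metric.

1

(0.6, 11.5) — d² to each: A:222.82, B:123.08, C:108.8, D:8.01, E:385.6, F:36.04, G:303.7 → nearest is D
(1.5, 10.2) — d² to each: A:197.48, B:129.7, C:80.9, D:10.93, E:326.02, F:21.38, G:282.6 → nearest is D
(1.5, 4.7) — d² to each: A:86.93, B:117.05, C:63.85, D:38.98, E:190.17, F:32.93, G:161.05 → nearest is F
(8.8, -2.1) — d² to each: A:171.86, B:394.56, C:64.36, D:258.77, E:14.6, F:121.36, G:287.86 → nearest is E
1 of the 4 points has F as nearest.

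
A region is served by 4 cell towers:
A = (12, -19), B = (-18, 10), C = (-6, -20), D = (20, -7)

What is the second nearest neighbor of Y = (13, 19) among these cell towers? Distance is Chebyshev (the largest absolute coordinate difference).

B

d(Y,A) = max(1, 38) = 38
d(Y,B) = max(31, 9) = 31
d(Y,C) = max(19, 39) = 39
d(Y,D) = max(7, 26) = 26
Sorted ascending: D, B, A, … — the second-nearest is B.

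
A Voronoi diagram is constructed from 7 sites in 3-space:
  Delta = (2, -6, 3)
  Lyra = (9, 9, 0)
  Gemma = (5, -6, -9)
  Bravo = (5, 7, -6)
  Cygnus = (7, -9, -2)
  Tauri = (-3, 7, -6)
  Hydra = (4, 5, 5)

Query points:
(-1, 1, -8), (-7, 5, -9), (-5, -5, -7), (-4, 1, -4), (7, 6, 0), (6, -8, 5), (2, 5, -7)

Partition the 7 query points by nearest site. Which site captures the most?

Tauri

(-1, 1, -8) — d² to each: Delta:179, Lyra:228, Gemma:86, Bravo:76, Cygnus:200, Tauri:44, Hydra:210 → nearest is Tauri
(-7, 5, -9) — d² to each: Delta:346, Lyra:353, Gemma:265, Bravo:157, Cygnus:441, Tauri:29, Hydra:317 → nearest is Tauri
(-5, -5, -7) — d² to each: Delta:150, Lyra:441, Gemma:105, Bravo:245, Cygnus:185, Tauri:149, Hydra:325 → nearest is Gemma
(-4, 1, -4) — d² to each: Delta:134, Lyra:249, Gemma:155, Bravo:121, Cygnus:225, Tauri:41, Hydra:161 → nearest is Tauri
(7, 6, 0) — d² to each: Delta:178, Lyra:13, Gemma:229, Bravo:41, Cygnus:229, Tauri:137, Hydra:35 → nearest is Lyra
(6, -8, 5) — d² to each: Delta:24, Lyra:323, Gemma:201, Bravo:347, Cygnus:51, Tauri:427, Hydra:173 → nearest is Delta
(2, 5, -7) — d² to each: Delta:221, Lyra:114, Gemma:134, Bravo:14, Cygnus:246, Tauri:30, Hydra:148 → nearest is Bravo
Tally — Delta:1, Lyra:1, Gemma:1, Bravo:1, Tauri:3. Tauri captures the most (3).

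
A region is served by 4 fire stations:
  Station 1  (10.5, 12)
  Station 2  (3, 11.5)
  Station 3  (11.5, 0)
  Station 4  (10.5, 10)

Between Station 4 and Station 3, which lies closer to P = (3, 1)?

Station 3

Compare squared distances:
d²(P, Station 4) = (3−10.5)² + (1−10)² = 56.25 + 81 = 137.25
d²(P, Station 3) = (3−11.5)² + (1−0)² = 72.25 + 1 = 73.25
137.25 > 73.25, so Station 3 is closer.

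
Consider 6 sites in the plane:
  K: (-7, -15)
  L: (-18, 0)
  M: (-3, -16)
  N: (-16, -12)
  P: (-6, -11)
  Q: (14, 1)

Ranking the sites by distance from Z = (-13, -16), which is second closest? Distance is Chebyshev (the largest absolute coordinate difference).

d(Z,K) = max(6, 1) = 6
d(Z,L) = max(5, 16) = 16
d(Z,M) = max(10, 0) = 10
d(Z,N) = max(3, 4) = 4
d(Z,P) = max(7, 5) = 7
d(Z,Q) = max(27, 17) = 27
Sorted ascending: N, K, P, … — the second-nearest is K.

K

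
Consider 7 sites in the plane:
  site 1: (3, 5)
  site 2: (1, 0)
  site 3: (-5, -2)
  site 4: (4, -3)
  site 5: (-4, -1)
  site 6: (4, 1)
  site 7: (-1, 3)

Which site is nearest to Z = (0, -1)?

site 2

Compare squared distances (the ordering matches that of the actual distances):
d²(Z, site 1) = (0−3)² + (-1−5)² = 9 + 36 = 45
d²(Z, site 2) = (0−1)² + (-1−0)² = 1 + 1 = 2
d²(Z, site 3) = (0−(-5))² + (-1−(-2))² = 25 + 1 = 26
d²(Z, site 4) = (0−4)² + (-1−(-3))² = 16 + 4 = 20
d²(Z, site 5) = (0−(-4))² + (-1−(-1))² = 16 + 0 = 16
d²(Z, site 6) = (0−4)² + (-1−1)² = 16 + 4 = 20
d²(Z, site 7) = (0−(-1))² + (-1−3)² = 1 + 16 = 17
site 2 is nearest.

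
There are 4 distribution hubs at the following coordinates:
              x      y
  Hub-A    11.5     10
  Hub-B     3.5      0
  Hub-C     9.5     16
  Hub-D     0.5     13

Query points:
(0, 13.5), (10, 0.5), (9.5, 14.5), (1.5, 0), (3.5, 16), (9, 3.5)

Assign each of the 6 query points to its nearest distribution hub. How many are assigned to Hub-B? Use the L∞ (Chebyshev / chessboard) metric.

3

(0, 13.5) — d to each: Hub-A:11.5, Hub-B:13.5, Hub-C:9.5, Hub-D:0.5 → nearest is Hub-D
(10, 0.5) — d to each: Hub-A:9.5, Hub-B:6.5, Hub-C:15.5, Hub-D:12.5 → nearest is Hub-B
(9.5, 14.5) — d to each: Hub-A:4.5, Hub-B:14.5, Hub-C:1.5, Hub-D:9 → nearest is Hub-C
(1.5, 0) — d to each: Hub-A:10, Hub-B:2, Hub-C:16, Hub-D:13 → nearest is Hub-B
(3.5, 16) — d to each: Hub-A:8, Hub-B:16, Hub-C:6, Hub-D:3 → nearest is Hub-D
(9, 3.5) — d to each: Hub-A:6.5, Hub-B:5.5, Hub-C:12.5, Hub-D:9.5 → nearest is Hub-B
3 of the 6 points have Hub-B as nearest.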